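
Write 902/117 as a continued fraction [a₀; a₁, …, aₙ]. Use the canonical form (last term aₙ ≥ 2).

[7; 1, 2, 2, 3, 1, 3]

902 = 7·117 + 83
117 = 1·83 + 34
83 = 2·34 + 15
34 = 2·15 + 4
15 = 3·4 + 3
4 = 1·3 + 1
3 = 3·1 + 0  (stop)
So 902/117 = [7; 1, 2, 2, 3, 1, 3].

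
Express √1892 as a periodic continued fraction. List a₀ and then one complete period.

[43; 2, 86]

a₀ = ⌊√1892⌋ = 43.
With m₀=0, d₀=1 and mₖ₊₁ = dₖaₖ − mₖ, dₖ₊₁ = (n − mₖ₊₁²)/dₖ, aₖ₊₁ = ⌊(a₀+mₖ₊₁)/dₖ₊₁⌋:
  k=1: m=43, d=43, a=2
  k=2: m=43, d=1, a=86
d=1 and a=2a₀=86 at k=2, so the next step gives (m, d) = (43, 43) again — its k=1 value — and the period has length 2.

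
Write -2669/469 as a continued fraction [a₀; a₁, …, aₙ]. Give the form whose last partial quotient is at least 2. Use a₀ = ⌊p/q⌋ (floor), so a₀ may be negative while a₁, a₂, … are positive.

[-6; 3, 4, 3, 1, 3, 2]

-2669 = -6*469 + 145
469 = 3*145 + 34
145 = 4*34 + 9
34 = 3*9 + 7
9 = 1*7 + 2
7 = 3*2 + 1
2 = 2*1 + 0  (stop)
So -2669/469 = [-6; 3, 4, 3, 1, 3, 2].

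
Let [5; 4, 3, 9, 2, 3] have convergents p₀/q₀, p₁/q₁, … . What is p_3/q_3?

633/121

Using pₖ = aₖpₖ₋₁ + pₖ₋₂, qₖ = aₖqₖ₋₁ + qₖ₋₂ (with p₋₁=1, p₋₂=0, q₋₁=0, q₋₂=1):
  k=0: a=5, p=5, q=1
  k=1: a=4, p=21, q=4
  k=2: a=3, p=68, q=13
  k=3: a=9, p=633, q=121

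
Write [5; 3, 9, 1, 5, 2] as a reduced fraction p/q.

2113/397

Fold from the inside: start with 2/1.
  5 + 1/2 = 11/2
  1 + 2/11 = 13/11
  9 + 11/13 = 128/13
  3 + 13/128 = 397/128
  5 + 128/397 = 2113/397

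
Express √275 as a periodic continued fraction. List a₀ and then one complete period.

a₀ = ⌊√275⌋ = 16.
With m₀=0, d₀=1 and mₖ₊₁ = dₖaₖ − mₖ, dₖ₊₁ = (n − mₖ₊₁²)/dₖ, aₖ₊₁ = ⌊(a₀+mₖ₊₁)/dₖ₊₁⌋:
  k=1: m=16, d=19, a=1
  k=2: m=3, d=14, a=1
  k=3: m=11, d=11, a=2
  k=4: m=11, d=14, a=1
  k=5: m=3, d=19, a=1
  k=6: m=16, d=1, a=32
d=1 and a=2a₀=32 at k=6, so the next step gives (m, d) = (16, 19) again — its k=1 value — and the period has length 6.

[16; 1, 1, 2, 1, 1, 32]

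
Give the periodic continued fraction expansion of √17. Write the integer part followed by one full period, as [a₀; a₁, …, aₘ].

[4; 8]

a₀ = ⌊√17⌋ = 4.
With m₀=0, d₀=1 and mₖ₊₁ = dₖaₖ − mₖ, dₖ₊₁ = (n − mₖ₊₁²)/dₖ, aₖ₊₁ = ⌊(a₀+mₖ₊₁)/dₖ₊₁⌋:
  k=1: m=4, d=1, a=8
d=1 and a=2a₀=8 at k=1, so the next step gives (m, d) = (4, 1) again — its k=1 value — and the period has length 1.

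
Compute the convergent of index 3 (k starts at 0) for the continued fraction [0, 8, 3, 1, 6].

4/33

Using pₖ = aₖpₖ₋₁ + pₖ₋₂, qₖ = aₖqₖ₋₁ + qₖ₋₂ (with p₋₁=1, p₋₂=0, q₋₁=0, q₋₂=1):
  k=0: a=0, p=0, q=1
  k=1: a=8, p=1, q=8
  k=2: a=3, p=3, q=25
  k=3: a=1, p=4, q=33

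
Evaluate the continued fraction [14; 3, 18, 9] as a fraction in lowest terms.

7135/498

Fold from the inside: start with 9/1.
  18 + 1/9 = 163/9
  3 + 9/163 = 498/163
  14 + 163/498 = 7135/498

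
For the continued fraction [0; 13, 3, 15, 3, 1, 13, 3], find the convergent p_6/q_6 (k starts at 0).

Using pₖ = aₖpₖ₋₁ + pₖ₋₂, qₖ = aₖqₖ₋₁ + qₖ₋₂ (with p₋₁=1, p₋₂=0, q₋₁=0, q₋₂=1):
  k=0: a=0, p=0, q=1
  k=1: a=13, p=1, q=13
  k=2: a=3, p=3, q=40
  k=3: a=15, p=46, q=613
  k=4: a=3, p=141, q=1879
  k=5: a=1, p=187, q=2492
  k=6: a=13, p=2572, q=34275

2572/34275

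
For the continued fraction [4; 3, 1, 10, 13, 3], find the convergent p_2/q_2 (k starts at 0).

17/4

Using pₖ = aₖpₖ₋₁ + pₖ₋₂, qₖ = aₖqₖ₋₁ + qₖ₋₂ (with p₋₁=1, p₋₂=0, q₋₁=0, q₋₂=1):
  k=0: a=4, p=4, q=1
  k=1: a=3, p=13, q=3
  k=2: a=1, p=17, q=4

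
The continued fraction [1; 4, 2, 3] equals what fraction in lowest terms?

38/31

Fold from the inside: start with 3/1.
  2 + 1/3 = 7/3
  4 + 3/7 = 31/7
  1 + 7/31 = 38/31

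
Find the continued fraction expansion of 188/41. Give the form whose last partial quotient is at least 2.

[4; 1, 1, 2, 2, 3]

188 = 4×41 + 24
41 = 1×24 + 17
24 = 1×17 + 7
17 = 2×7 + 3
7 = 2×3 + 1
3 = 3×1 + 0  (stop)
So 188/41 = [4; 1, 1, 2, 2, 3].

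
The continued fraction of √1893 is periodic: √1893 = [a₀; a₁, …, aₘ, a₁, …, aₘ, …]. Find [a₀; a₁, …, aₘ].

a₀ = ⌊√1893⌋ = 43.
With m₀=0, d₀=1 and mₖ₊₁ = dₖaₖ − mₖ, dₖ₊₁ = (n − mₖ₊₁²)/dₖ, aₖ₊₁ = ⌊(a₀+mₖ₊₁)/dₖ₊₁⌋:
  k=1: m=43, d=44, a=1
  k=2: m=1, d=43, a=1
  k=3: m=42, d=3, a=28
  k=4: m=42, d=43, a=1
  k=5: m=1, d=44, a=1
  k=6: m=43, d=1, a=86
d=1 and a=2a₀=86 at k=6, so the next step gives (m, d) = (43, 44) again — its k=1 value — and the period has length 6.

[43; 1, 1, 28, 1, 1, 86]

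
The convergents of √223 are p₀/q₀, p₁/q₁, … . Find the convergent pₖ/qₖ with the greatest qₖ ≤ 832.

6705/449

√223 = [14; 1, 13, 1, 28, …] (period length 4).
Convergents:
  p_0/q_0 = 14/1
  p_1/q_1 = 15/1
  p_2/q_2 = 209/14
  p_3/q_3 = 224/15
  p_4/q_4 = 6481/434
  p_5/q_5 = 6705/449
  p_6/q_6 = 93646/6271
q_5 = 449 ≤ 832 < 6271 = q_6, so the answer is 6705/449.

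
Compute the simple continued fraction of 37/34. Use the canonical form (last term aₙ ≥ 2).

37 = 1×34 + 3
34 = 11×3 + 1
3 = 3×1 + 0  (stop)
So 37/34 = [1; 11, 3].

[1; 11, 3]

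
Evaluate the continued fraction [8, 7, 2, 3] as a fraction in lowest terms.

423/52

Using pₖ = aₖpₖ₋₁ + pₖ₋₂ and qₖ = aₖqₖ₋₁ + qₖ₋₂:
  k=0: a=8, p=8, q=1
  k=1: a=7, p=57, q=7
  k=2: a=2, p=122, q=15
  k=3: a=3, p=423, q=52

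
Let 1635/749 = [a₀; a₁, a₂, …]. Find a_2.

1635 = 2·749 + 137   →  a_0 = 2
749 = 5·137 + 64   →  a_1 = 5
137 = 2·64 + 9   →  a_2 = 2

2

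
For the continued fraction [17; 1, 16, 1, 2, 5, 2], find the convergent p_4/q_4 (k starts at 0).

951/53

Using pₖ = aₖpₖ₋₁ + pₖ₋₂, qₖ = aₖqₖ₋₁ + qₖ₋₂ (with p₋₁=1, p₋₂=0, q₋₁=0, q₋₂=1):
  k=0: a=17, p=17, q=1
  k=1: a=1, p=18, q=1
  k=2: a=16, p=305, q=17
  k=3: a=1, p=323, q=18
  k=4: a=2, p=951, q=53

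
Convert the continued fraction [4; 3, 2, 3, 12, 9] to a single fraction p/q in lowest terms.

11497/2679

Using pₖ = aₖpₖ₋₁ + pₖ₋₂ and qₖ = aₖqₖ₋₁ + qₖ₋₂:
  k=0: a=4, p=4, q=1
  k=1: a=3, p=13, q=3
  k=2: a=2, p=30, q=7
  k=3: a=3, p=103, q=24
  k=4: a=12, p=1266, q=295
  k=5: a=9, p=11497, q=2679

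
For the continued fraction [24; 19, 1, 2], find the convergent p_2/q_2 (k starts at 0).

481/20

Using pₖ = aₖpₖ₋₁ + pₖ₋₂, qₖ = aₖqₖ₋₁ + qₖ₋₂ (with p₋₁=1, p₋₂=0, q₋₁=0, q₋₂=1):
  k=0: a=24, p=24, q=1
  k=1: a=19, p=457, q=19
  k=2: a=1, p=481, q=20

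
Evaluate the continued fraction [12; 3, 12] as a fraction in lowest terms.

Using pₖ = aₖpₖ₋₁ + pₖ₋₂ and qₖ = aₖqₖ₋₁ + qₖ₋₂:
  k=0: a=12, p=12, q=1
  k=1: a=3, p=37, q=3
  k=2: a=12, p=456, q=37

456/37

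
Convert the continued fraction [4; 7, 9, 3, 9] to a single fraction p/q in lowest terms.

7681/1855

Using pₖ = aₖpₖ₋₁ + pₖ₋₂ and qₖ = aₖqₖ₋₁ + qₖ₋₂:
  k=0: a=4, p=4, q=1
  k=1: a=7, p=29, q=7
  k=2: a=9, p=265, q=64
  k=3: a=3, p=824, q=199
  k=4: a=9, p=7681, q=1855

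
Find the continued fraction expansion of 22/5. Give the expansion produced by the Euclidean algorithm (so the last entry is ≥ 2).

[4; 2, 2]

22 = 4*5 + 2
5 = 2*2 + 1
2 = 2*1 + 0  (stop)
So 22/5 = [4; 2, 2].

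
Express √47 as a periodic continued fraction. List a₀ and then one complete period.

[6; 1, 5, 1, 12]

a₀ = ⌊√47⌋ = 6.
With m₀=0, d₀=1 and mₖ₊₁ = dₖaₖ − mₖ, dₖ₊₁ = (n − mₖ₊₁²)/dₖ, aₖ₊₁ = ⌊(a₀+mₖ₊₁)/dₖ₊₁⌋:
  k=1: m=6, d=11, a=1
  k=2: m=5, d=2, a=5
  k=3: m=5, d=11, a=1
  k=4: m=6, d=1, a=12
d=1 and a=2a₀=12 at k=4, so the next step gives (m, d) = (6, 11) again — its k=1 value — and the period has length 4.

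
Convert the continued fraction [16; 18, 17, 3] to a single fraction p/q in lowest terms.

15076/939

Using pₖ = aₖpₖ₋₁ + pₖ₋₂ and qₖ = aₖqₖ₋₁ + qₖ₋₂:
  k=0: a=16, p=16, q=1
  k=1: a=18, p=289, q=18
  k=2: a=17, p=4929, q=307
  k=3: a=3, p=15076, q=939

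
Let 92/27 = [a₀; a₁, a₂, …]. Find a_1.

2

92 = 3·27 + 11   →  a_0 = 3
27 = 2·11 + 5   →  a_1 = 2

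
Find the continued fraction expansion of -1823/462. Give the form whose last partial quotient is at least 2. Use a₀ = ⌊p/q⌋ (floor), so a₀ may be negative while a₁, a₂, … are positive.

[-4; 18, 2, 12]

-1823 = -4*462 + 25
462 = 18*25 + 12
25 = 2*12 + 1
12 = 12*1 + 0  (stop)
So -1823/462 = [-4; 18, 2, 12].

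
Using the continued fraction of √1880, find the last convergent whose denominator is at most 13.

√1880 = [43; 2, 1, 3, 1, 2, 86, …] (period length 6).
Convergents:
  p_0/q_0 = 43/1
  p_1/q_1 = 87/2
  p_2/q_2 = 130/3
  p_3/q_3 = 477/11
  p_4/q_4 = 607/14
q_3 = 11 ≤ 13 < 14 = q_4, so the answer is 477/11.

477/11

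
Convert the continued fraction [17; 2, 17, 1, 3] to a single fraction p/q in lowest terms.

2553/146

Fold from the inside: start with 3/1.
  1 + 1/3 = 4/3
  17 + 3/4 = 71/4
  2 + 4/71 = 146/71
  17 + 71/146 = 2553/146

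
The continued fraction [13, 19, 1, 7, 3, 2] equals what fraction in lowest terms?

15047/1153

Fold from the inside: start with 2/1.
  3 + 1/2 = 7/2
  7 + 2/7 = 51/7
  1 + 7/51 = 58/51
  19 + 51/58 = 1153/58
  13 + 58/1153 = 15047/1153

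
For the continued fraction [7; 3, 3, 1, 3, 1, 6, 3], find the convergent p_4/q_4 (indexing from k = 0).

Using pₖ = aₖpₖ₋₁ + pₖ₋₂, qₖ = aₖqₖ₋₁ + qₖ₋₂ (with p₋₁=1, p₋₂=0, q₋₁=0, q₋₂=1):
  k=0: a=7, p=7, q=1
  k=1: a=3, p=22, q=3
  k=2: a=3, p=73, q=10
  k=3: a=1, p=95, q=13
  k=4: a=3, p=358, q=49

358/49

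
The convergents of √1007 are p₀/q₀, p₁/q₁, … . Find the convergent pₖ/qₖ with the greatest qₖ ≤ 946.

√1007 = [31; 1, 2, 1, 2, 1, 62, …] (period length 6).
Convergents:
  p_0/q_0 = 31/1
  p_1/q_1 = 32/1
  p_2/q_2 = 95/3
  p_3/q_3 = 127/4
  p_4/q_4 = 349/11
  p_5/q_5 = 476/15
  p_6/q_6 = 29861/941
  p_7/q_7 = 30337/956
q_6 = 941 ≤ 946 < 956 = q_7, so the answer is 29861/941.

29861/941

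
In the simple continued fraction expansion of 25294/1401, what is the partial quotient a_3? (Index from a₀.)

3

25294 = 18·1401 + 76   →  a_0 = 18
1401 = 18·76 + 33   →  a_1 = 18
76 = 2·33 + 10   →  a_2 = 2
33 = 3·10 + 3   →  a_3 = 3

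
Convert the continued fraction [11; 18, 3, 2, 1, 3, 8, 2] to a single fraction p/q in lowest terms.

131274/11875

Using pₖ = aₖpₖ₋₁ + pₖ₋₂ and qₖ = aₖqₖ₋₁ + qₖ₋₂:
  k=0: a=11, p=11, q=1
  k=1: a=18, p=199, q=18
  k=2: a=3, p=608, q=55
  k=3: a=2, p=1415, q=128
  k=4: a=1, p=2023, q=183
  k=5: a=3, p=7484, q=677
  k=6: a=8, p=61895, q=5599
  k=7: a=2, p=131274, q=11875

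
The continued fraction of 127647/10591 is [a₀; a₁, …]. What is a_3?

127647 = 12·10591 + 555   →  a_0 = 12
10591 = 19·555 + 46   →  a_1 = 19
555 = 12·46 + 3   →  a_2 = 12
46 = 15·3 + 1   →  a_3 = 15

15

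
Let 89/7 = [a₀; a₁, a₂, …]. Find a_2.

89 = 12·7 + 5   →  a_0 = 12
7 = 1·5 + 2   →  a_1 = 1
5 = 2·2 + 1   →  a_2 = 2

2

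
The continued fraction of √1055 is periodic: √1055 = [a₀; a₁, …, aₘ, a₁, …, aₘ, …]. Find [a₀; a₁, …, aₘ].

[32; 2, 12, 2, 64]

a₀ = ⌊√1055⌋ = 32.
With m₀=0, d₀=1 and mₖ₊₁ = dₖaₖ − mₖ, dₖ₊₁ = (n − mₖ₊₁²)/dₖ, aₖ₊₁ = ⌊(a₀+mₖ₊₁)/dₖ₊₁⌋:
  k=1: m=32, d=31, a=2
  k=2: m=30, d=5, a=12
  k=3: m=30, d=31, a=2
  k=4: m=32, d=1, a=64
d=1 and a=2a₀=64 at k=4, so the next step gives (m, d) = (32, 31) again — its k=1 value — and the period has length 4.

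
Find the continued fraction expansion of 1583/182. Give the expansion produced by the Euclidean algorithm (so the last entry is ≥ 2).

1583 = 8×182 + 127
182 = 1×127 + 55
127 = 2×55 + 17
55 = 3×17 + 4
17 = 4×4 + 1
4 = 4×1 + 0  (stop)
So 1583/182 = [8; 1, 2, 3, 4, 4].

[8; 1, 2, 3, 4, 4]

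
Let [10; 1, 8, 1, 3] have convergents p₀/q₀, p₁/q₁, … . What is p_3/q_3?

109/10

Using pₖ = aₖpₖ₋₁ + pₖ₋₂, qₖ = aₖqₖ₋₁ + qₖ₋₂ (with p₋₁=1, p₋₂=0, q₋₁=0, q₋₂=1):
  k=0: a=10, p=10, q=1
  k=1: a=1, p=11, q=1
  k=2: a=8, p=98, q=9
  k=3: a=1, p=109, q=10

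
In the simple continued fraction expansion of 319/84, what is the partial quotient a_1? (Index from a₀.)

1

319 = 3·84 + 67   →  a_0 = 3
84 = 1·67 + 17   →  a_1 = 1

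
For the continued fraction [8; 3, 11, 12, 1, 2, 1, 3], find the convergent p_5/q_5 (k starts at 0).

10829/1301

Using pₖ = aₖpₖ₋₁ + pₖ₋₂, qₖ = aₖqₖ₋₁ + qₖ₋₂ (with p₋₁=1, p₋₂=0, q₋₁=0, q₋₂=1):
  k=0: a=8, p=8, q=1
  k=1: a=3, p=25, q=3
  k=2: a=11, p=283, q=34
  k=3: a=12, p=3421, q=411
  k=4: a=1, p=3704, q=445
  k=5: a=2, p=10829, q=1301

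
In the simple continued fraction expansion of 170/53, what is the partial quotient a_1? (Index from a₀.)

170 = 3·53 + 11   →  a_0 = 3
53 = 4·11 + 9   →  a_1 = 4

4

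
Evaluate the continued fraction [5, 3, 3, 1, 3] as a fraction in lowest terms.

260/49

Fold from the inside: start with 3/1.
  1 + 1/3 = 4/3
  3 + 3/4 = 15/4
  3 + 4/15 = 49/15
  5 + 15/49 = 260/49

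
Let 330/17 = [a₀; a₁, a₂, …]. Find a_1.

330 = 19·17 + 7   →  a_0 = 19
17 = 2·7 + 3   →  a_1 = 2

2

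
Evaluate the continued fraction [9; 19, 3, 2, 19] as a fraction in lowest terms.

23743/2623

Using pₖ = aₖpₖ₋₁ + pₖ₋₂ and qₖ = aₖqₖ₋₁ + qₖ₋₂:
  k=0: a=9, p=9, q=1
  k=1: a=19, p=172, q=19
  k=2: a=3, p=525, q=58
  k=3: a=2, p=1222, q=135
  k=4: a=19, p=23743, q=2623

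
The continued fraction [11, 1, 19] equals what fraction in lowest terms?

Fold from the inside: start with 19/1.
  1 + 1/19 = 20/19
  11 + 19/20 = 239/20

239/20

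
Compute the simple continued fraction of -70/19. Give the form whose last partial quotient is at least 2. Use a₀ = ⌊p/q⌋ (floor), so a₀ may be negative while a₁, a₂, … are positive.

[-4; 3, 6]

-70 = -4×19 + 6
19 = 3×6 + 1
6 = 6×1 + 0  (stop)
So -70/19 = [-4; 3, 6].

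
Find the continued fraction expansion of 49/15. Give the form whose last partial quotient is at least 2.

49 = 3·15 + 4
15 = 3·4 + 3
4 = 1·3 + 1
3 = 3·1 + 0  (stop)
So 49/15 = [3; 3, 1, 3].

[3; 3, 1, 3]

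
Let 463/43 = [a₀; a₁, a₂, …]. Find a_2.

3

463 = 10·43 + 33   →  a_0 = 10
43 = 1·33 + 10   →  a_1 = 1
33 = 3·10 + 3   →  a_2 = 3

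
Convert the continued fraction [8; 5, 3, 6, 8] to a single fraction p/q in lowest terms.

6747/824

Fold from the inside: start with 8/1.
  6 + 1/8 = 49/8
  3 + 8/49 = 155/49
  5 + 49/155 = 824/155
  8 + 155/824 = 6747/824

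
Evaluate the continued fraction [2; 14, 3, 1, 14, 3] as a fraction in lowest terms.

Fold from the inside: start with 3/1.
  14 + 1/3 = 43/3
  1 + 3/43 = 46/43
  3 + 43/46 = 181/46
  14 + 46/181 = 2580/181
  2 + 181/2580 = 5341/2580

5341/2580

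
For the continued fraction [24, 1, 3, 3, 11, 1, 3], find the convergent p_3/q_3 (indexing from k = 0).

322/13

Using pₖ = aₖpₖ₋₁ + pₖ₋₂, qₖ = aₖqₖ₋₁ + qₖ₋₂ (with p₋₁=1, p₋₂=0, q₋₁=0, q₋₂=1):
  k=0: a=24, p=24, q=1
  k=1: a=1, p=25, q=1
  k=2: a=3, p=99, q=4
  k=3: a=3, p=322, q=13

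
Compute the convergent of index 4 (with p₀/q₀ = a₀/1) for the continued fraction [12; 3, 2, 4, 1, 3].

467/38

Using pₖ = aₖpₖ₋₁ + pₖ₋₂, qₖ = aₖqₖ₋₁ + qₖ₋₂ (with p₋₁=1, p₋₂=0, q₋₁=0, q₋₂=1):
  k=0: a=12, p=12, q=1
  k=1: a=3, p=37, q=3
  k=2: a=2, p=86, q=7
  k=3: a=4, p=381, q=31
  k=4: a=1, p=467, q=38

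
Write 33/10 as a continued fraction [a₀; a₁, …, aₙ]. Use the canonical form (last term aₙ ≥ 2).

[3; 3, 3]

33 = 3·10 + 3
10 = 3·3 + 1
3 = 3·1 + 0  (stop)
So 33/10 = [3; 3, 3].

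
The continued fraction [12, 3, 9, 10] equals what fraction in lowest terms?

3487/283

Fold from the inside: start with 10/1.
  9 + 1/10 = 91/10
  3 + 10/91 = 283/91
  12 + 91/283 = 3487/283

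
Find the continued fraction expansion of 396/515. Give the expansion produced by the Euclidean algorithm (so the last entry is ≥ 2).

[0; 1, 3, 3, 19, 2]

396 = 0·515 + 396
515 = 1·396 + 119
396 = 3·119 + 39
119 = 3·39 + 2
39 = 19·2 + 1
2 = 2·1 + 0  (stop)
So 396/515 = [0; 1, 3, 3, 19, 2].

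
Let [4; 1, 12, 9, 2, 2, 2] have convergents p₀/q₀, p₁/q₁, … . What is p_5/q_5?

Using pₖ = aₖpₖ₋₁ + pₖ₋₂, qₖ = aₖqₖ₋₁ + qₖ₋₂ (with p₋₁=1, p₋₂=0, q₋₁=0, q₋₂=1):
  k=0: a=4, p=4, q=1
  k=1: a=1, p=5, q=1
  k=2: a=12, p=64, q=13
  k=3: a=9, p=581, q=118
  k=4: a=2, p=1226, q=249
  k=5: a=2, p=3033, q=616

3033/616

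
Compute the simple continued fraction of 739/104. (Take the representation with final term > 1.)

[7; 9, 2, 5]

739 = 7·104 + 11
104 = 9·11 + 5
11 = 2·5 + 1
5 = 5·1 + 0  (stop)
So 739/104 = [7; 9, 2, 5].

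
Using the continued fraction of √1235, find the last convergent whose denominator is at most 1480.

√1235 = [35; 7, 70, …] (period length 2).
Convergents:
  p_0/q_0 = 35/1
  p_1/q_1 = 246/7
  p_2/q_2 = 17255/491
  p_3/q_3 = 121031/3444
q_2 = 491 ≤ 1480 < 3444 = q_3, so the answer is 17255/491.

17255/491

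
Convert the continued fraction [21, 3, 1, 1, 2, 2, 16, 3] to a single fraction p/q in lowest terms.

Using pₖ = aₖpₖ₋₁ + pₖ₋₂ and qₖ = aₖqₖ₋₁ + qₖ₋₂:
  k=0: a=21, p=21, q=1
  k=1: a=3, p=64, q=3
  k=2: a=1, p=85, q=4
  k=3: a=1, p=149, q=7
  k=4: a=2, p=383, q=18
  k=5: a=2, p=915, q=43
  k=6: a=16, p=15023, q=706
  k=7: a=3, p=45984, q=2161

45984/2161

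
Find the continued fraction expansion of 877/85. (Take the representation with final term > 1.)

[10; 3, 6, 1, 3]

877 = 10×85 + 27
85 = 3×27 + 4
27 = 6×4 + 3
4 = 1×3 + 1
3 = 3×1 + 0  (stop)
So 877/85 = [10; 3, 6, 1, 3].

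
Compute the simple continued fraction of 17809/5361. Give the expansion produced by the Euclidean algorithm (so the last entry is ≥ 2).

17809 = 3×5361 + 1726
5361 = 3×1726 + 183
1726 = 9×183 + 79
183 = 2×79 + 25
79 = 3×25 + 4
25 = 6×4 + 1
4 = 4×1 + 0  (stop)
So 17809/5361 = [3; 3, 9, 2, 3, 6, 4].

[3; 3, 9, 2, 3, 6, 4]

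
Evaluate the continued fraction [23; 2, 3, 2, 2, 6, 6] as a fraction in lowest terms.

Using pₖ = aₖpₖ₋₁ + pₖ₋₂ and qₖ = aₖqₖ₋₁ + qₖ₋₂:
  k=0: a=23, p=23, q=1
  k=1: a=2, p=47, q=2
  k=2: a=3, p=164, q=7
  k=3: a=2, p=375, q=16
  k=4: a=2, p=914, q=39
  k=5: a=6, p=5859, q=250
  k=6: a=6, p=36068, q=1539

36068/1539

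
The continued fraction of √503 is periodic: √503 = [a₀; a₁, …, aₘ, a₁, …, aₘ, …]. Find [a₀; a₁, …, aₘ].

[22; 2, 2, 1, 21, 1, 2, 2, 44]

a₀ = ⌊√503⌋ = 22.
With m₀=0, d₀=1 and mₖ₊₁ = dₖaₖ − mₖ, dₖ₊₁ = (n − mₖ₊₁²)/dₖ, aₖ₊₁ = ⌊(a₀+mₖ₊₁)/dₖ₊₁⌋:
  k=1: m=22, d=19, a=2
  k=2: m=16, d=13, a=2
  k=3: m=10, d=31, a=1
  k=4: m=21, d=2, a=21
  k=5: m=21, d=31, a=1
  k=6: m=10, d=13, a=2
  k=7: m=16, d=19, a=2
  k=8: m=22, d=1, a=44
d=1 and a=2a₀=44 at k=8, so the next step gives (m, d) = (22, 19) again — its k=1 value — and the period has length 8.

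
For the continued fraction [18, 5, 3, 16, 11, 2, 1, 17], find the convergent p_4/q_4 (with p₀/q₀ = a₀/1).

Using pₖ = aₖpₖ₋₁ + pₖ₋₂, qₖ = aₖqₖ₋₁ + qₖ₋₂ (with p₋₁=1, p₋₂=0, q₋₁=0, q₋₂=1):
  k=0: a=18, p=18, q=1
  k=1: a=5, p=91, q=5
  k=2: a=3, p=291, q=16
  k=3: a=16, p=4747, q=261
  k=4: a=11, p=52508, q=2887

52508/2887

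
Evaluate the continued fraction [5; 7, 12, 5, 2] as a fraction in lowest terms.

4879/949

Using pₖ = aₖpₖ₋₁ + pₖ₋₂ and qₖ = aₖqₖ₋₁ + qₖ₋₂:
  k=0: a=5, p=5, q=1
  k=1: a=7, p=36, q=7
  k=2: a=12, p=437, q=85
  k=3: a=5, p=2221, q=432
  k=4: a=2, p=4879, q=949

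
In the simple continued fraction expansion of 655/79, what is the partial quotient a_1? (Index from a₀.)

3

655 = 8·79 + 23   →  a_0 = 8
79 = 3·23 + 10   →  a_1 = 3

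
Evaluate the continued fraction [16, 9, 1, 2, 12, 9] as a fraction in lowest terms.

52352/3251

Fold from the inside: start with 9/1.
  12 + 1/9 = 109/9
  2 + 9/109 = 227/109
  1 + 109/227 = 336/227
  9 + 227/336 = 3251/336
  16 + 336/3251 = 52352/3251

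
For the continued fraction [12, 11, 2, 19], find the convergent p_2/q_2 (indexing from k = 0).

278/23

Using pₖ = aₖpₖ₋₁ + pₖ₋₂, qₖ = aₖqₖ₋₁ + qₖ₋₂ (with p₋₁=1, p₋₂=0, q₋₁=0, q₋₂=1):
  k=0: a=12, p=12, q=1
  k=1: a=11, p=133, q=11
  k=2: a=2, p=278, q=23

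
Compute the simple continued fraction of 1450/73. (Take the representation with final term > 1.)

1450 = 19·73 + 63
73 = 1·63 + 10
63 = 6·10 + 3
10 = 3·3 + 1
3 = 3·1 + 0  (stop)
So 1450/73 = [19; 1, 6, 3, 3].

[19; 1, 6, 3, 3]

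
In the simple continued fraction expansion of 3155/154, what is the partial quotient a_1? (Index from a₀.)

3155 = 20·154 + 75   →  a_0 = 20
154 = 2·75 + 4   →  a_1 = 2

2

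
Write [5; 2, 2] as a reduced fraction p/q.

Fold from the inside: start with 2/1.
  2 + 1/2 = 5/2
  5 + 2/5 = 27/5

27/5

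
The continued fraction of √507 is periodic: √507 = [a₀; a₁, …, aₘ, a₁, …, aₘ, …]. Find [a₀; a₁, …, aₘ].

a₀ = ⌊√507⌋ = 22.
With m₀=0, d₀=1 and mₖ₊₁ = dₖaₖ − mₖ, dₖ₊₁ = (n − mₖ₊₁²)/dₖ, aₖ₊₁ = ⌊(a₀+mₖ₊₁)/dₖ₊₁⌋:
  k=1: m=22, d=23, a=1
  k=2: m=1, d=22, a=1
  k=3: m=21, d=3, a=14
  k=4: m=21, d=22, a=1
  k=5: m=1, d=23, a=1
  k=6: m=22, d=1, a=44
d=1 and a=2a₀=44 at k=6, so the next step gives (m, d) = (22, 23) again — its k=1 value — and the period has length 6.

[22; 1, 1, 14, 1, 1, 44]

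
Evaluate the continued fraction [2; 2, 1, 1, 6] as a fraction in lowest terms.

79/33

Using pₖ = aₖpₖ₋₁ + pₖ₋₂ and qₖ = aₖqₖ₋₁ + qₖ₋₂:
  k=0: a=2, p=2, q=1
  k=1: a=2, p=5, q=2
  k=2: a=1, p=7, q=3
  k=3: a=1, p=12, q=5
  k=4: a=6, p=79, q=33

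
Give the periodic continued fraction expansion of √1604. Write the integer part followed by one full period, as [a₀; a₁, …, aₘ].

[40; 20, 80]

a₀ = ⌊√1604⌋ = 40.
With m₀=0, d₀=1 and mₖ₊₁ = dₖaₖ − mₖ, dₖ₊₁ = (n − mₖ₊₁²)/dₖ, aₖ₊₁ = ⌊(a₀+mₖ₊₁)/dₖ₊₁⌋:
  k=1: m=40, d=4, a=20
  k=2: m=40, d=1, a=80
d=1 and a=2a₀=80 at k=2, so the next step gives (m, d) = (40, 4) again — its k=1 value — and the period has length 2.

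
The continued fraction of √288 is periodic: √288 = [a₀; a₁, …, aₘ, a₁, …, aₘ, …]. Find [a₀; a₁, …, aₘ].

a₀ = ⌊√288⌋ = 16.
With m₀=0, d₀=1 and mₖ₊₁ = dₖaₖ − mₖ, dₖ₊₁ = (n − mₖ₊₁²)/dₖ, aₖ₊₁ = ⌊(a₀+mₖ₊₁)/dₖ₊₁⌋:
  k=1: m=16, d=32, a=1
  k=2: m=16, d=1, a=32
d=1 and a=2a₀=32 at k=2, so the next step gives (m, d) = (16, 32) again — its k=1 value — and the period has length 2.

[16; 1, 32]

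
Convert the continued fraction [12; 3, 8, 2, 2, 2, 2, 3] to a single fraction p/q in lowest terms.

Using pₖ = aₖpₖ₋₁ + pₖ₋₂ and qₖ = aₖqₖ₋₁ + qₖ₋₂:
  k=0: a=12, p=12, q=1
  k=1: a=3, p=37, q=3
  k=2: a=8, p=308, q=25
  k=3: a=2, p=653, q=53
  k=4: a=2, p=1614, q=131
  k=5: a=2, p=3881, q=315
  k=6: a=2, p=9376, q=761
  k=7: a=3, p=32009, q=2598

32009/2598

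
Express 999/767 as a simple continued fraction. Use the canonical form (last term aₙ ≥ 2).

999 = 1×767 + 232
767 = 3×232 + 71
232 = 3×71 + 19
71 = 3×19 + 14
19 = 1×14 + 5
14 = 2×5 + 4
5 = 1×4 + 1
4 = 4×1 + 0  (stop)
So 999/767 = [1; 3, 3, 3, 1, 2, 1, 4].

[1; 3, 3, 3, 1, 2, 1, 4]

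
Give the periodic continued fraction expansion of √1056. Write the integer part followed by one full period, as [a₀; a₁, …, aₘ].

a₀ = ⌊√1056⌋ = 32.
With m₀=0, d₀=1 and mₖ₊₁ = dₖaₖ − mₖ, dₖ₊₁ = (n − mₖ₊₁²)/dₖ, aₖ₊₁ = ⌊(a₀+mₖ₊₁)/dₖ₊₁⌋:
  k=1: m=32, d=32, a=2
  k=2: m=32, d=1, a=64
d=1 and a=2a₀=64 at k=2, so the next step gives (m, d) = (32, 32) again — its k=1 value — and the period has length 2.

[32; 2, 64]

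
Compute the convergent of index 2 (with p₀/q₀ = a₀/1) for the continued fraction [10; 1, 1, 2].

Using pₖ = aₖpₖ₋₁ + pₖ₋₂, qₖ = aₖqₖ₋₁ + qₖ₋₂ (with p₋₁=1, p₋₂=0, q₋₁=0, q₋₂=1):
  k=0: a=10, p=10, q=1
  k=1: a=1, p=11, q=1
  k=2: a=1, p=21, q=2

21/2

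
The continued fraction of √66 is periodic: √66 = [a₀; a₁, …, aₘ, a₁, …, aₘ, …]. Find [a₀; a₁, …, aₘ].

[8; 8, 16]

a₀ = ⌊√66⌋ = 8.
With m₀=0, d₀=1 and mₖ₊₁ = dₖaₖ − mₖ, dₖ₊₁ = (n − mₖ₊₁²)/dₖ, aₖ₊₁ = ⌊(a₀+mₖ₊₁)/dₖ₊₁⌋:
  k=1: m=8, d=2, a=8
  k=2: m=8, d=1, a=16
d=1 and a=2a₀=16 at k=2, so the next step gives (m, d) = (8, 2) again — its k=1 value — and the period has length 2.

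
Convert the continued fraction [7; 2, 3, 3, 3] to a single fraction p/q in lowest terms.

Using pₖ = aₖpₖ₋₁ + pₖ₋₂ and qₖ = aₖqₖ₋₁ + qₖ₋₂:
  k=0: a=7, p=7, q=1
  k=1: a=2, p=15, q=2
  k=2: a=3, p=52, q=7
  k=3: a=3, p=171, q=23
  k=4: a=3, p=565, q=76

565/76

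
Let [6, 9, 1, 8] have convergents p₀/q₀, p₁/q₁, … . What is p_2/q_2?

61/10

Using pₖ = aₖpₖ₋₁ + pₖ₋₂, qₖ = aₖqₖ₋₁ + qₖ₋₂ (with p₋₁=1, p₋₂=0, q₋₁=0, q₋₂=1):
  k=0: a=6, p=6, q=1
  k=1: a=9, p=55, q=9
  k=2: a=1, p=61, q=10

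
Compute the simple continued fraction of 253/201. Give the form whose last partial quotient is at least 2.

[1; 3, 1, 6, 2, 3]

253 = 1·201 + 52
201 = 3·52 + 45
52 = 1·45 + 7
45 = 6·7 + 3
7 = 2·3 + 1
3 = 3·1 + 0  (stop)
So 253/201 = [1; 3, 1, 6, 2, 3].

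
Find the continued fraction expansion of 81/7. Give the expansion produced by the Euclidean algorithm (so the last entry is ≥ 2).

81 = 11×7 + 4
7 = 1×4 + 3
4 = 1×3 + 1
3 = 3×1 + 0  (stop)
So 81/7 = [11; 1, 1, 3].

[11; 1, 1, 3]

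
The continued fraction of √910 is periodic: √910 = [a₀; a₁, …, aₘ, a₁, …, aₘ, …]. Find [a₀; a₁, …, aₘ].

a₀ = ⌊√910⌋ = 30.
With m₀=0, d₀=1 and mₖ₊₁ = dₖaₖ − mₖ, dₖ₊₁ = (n − mₖ₊₁²)/dₖ, aₖ₊₁ = ⌊(a₀+mₖ₊₁)/dₖ₊₁⌋:
  k=1: m=30, d=10, a=6
  k=2: m=30, d=1, a=60
d=1 and a=2a₀=60 at k=2, so the next step gives (m, d) = (30, 10) again — its k=1 value — and the period has length 2.

[30; 6, 60]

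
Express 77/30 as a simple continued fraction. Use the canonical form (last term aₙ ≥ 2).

[2; 1, 1, 3, 4]

77 = 2·30 + 17
30 = 1·17 + 13
17 = 1·13 + 4
13 = 3·4 + 1
4 = 4·1 + 0  (stop)
So 77/30 = [2; 1, 1, 3, 4].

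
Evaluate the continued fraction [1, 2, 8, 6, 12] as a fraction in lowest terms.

Using pₖ = aₖpₖ₋₁ + pₖ₋₂ and qₖ = aₖqₖ₋₁ + qₖ₋₂:
  k=0: a=1, p=1, q=1
  k=1: a=2, p=3, q=2
  k=2: a=8, p=25, q=17
  k=3: a=6, p=153, q=104
  k=4: a=12, p=1861, q=1265

1861/1265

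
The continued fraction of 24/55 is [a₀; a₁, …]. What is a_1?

2

24 = 0·55 + 24   →  a_0 = 0
55 = 2·24 + 7   →  a_1 = 2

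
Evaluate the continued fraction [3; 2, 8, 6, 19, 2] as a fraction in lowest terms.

14197/4090

Using pₖ = aₖpₖ₋₁ + pₖ₋₂ and qₖ = aₖqₖ₋₁ + qₖ₋₂:
  k=0: a=3, p=3, q=1
  k=1: a=2, p=7, q=2
  k=2: a=8, p=59, q=17
  k=3: a=6, p=361, q=104
  k=4: a=19, p=6918, q=1993
  k=5: a=2, p=14197, q=4090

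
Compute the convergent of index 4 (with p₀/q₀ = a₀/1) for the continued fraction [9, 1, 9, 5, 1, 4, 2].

Using pₖ = aₖpₖ₋₁ + pₖ₋₂, qₖ = aₖqₖ₋₁ + qₖ₋₂ (with p₋₁=1, p₋₂=0, q₋₁=0, q₋₂=1):
  k=0: a=9, p=9, q=1
  k=1: a=1, p=10, q=1
  k=2: a=9, p=99, q=10
  k=3: a=5, p=505, q=51
  k=4: a=1, p=604, q=61

604/61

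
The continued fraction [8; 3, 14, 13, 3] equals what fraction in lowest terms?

14395/1729

Fold from the inside: start with 3/1.
  13 + 1/3 = 40/3
  14 + 3/40 = 563/40
  3 + 40/563 = 1729/563
  8 + 563/1729 = 14395/1729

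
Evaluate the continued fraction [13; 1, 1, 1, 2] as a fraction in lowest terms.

Using pₖ = aₖpₖ₋₁ + pₖ₋₂ and qₖ = aₖqₖ₋₁ + qₖ₋₂:
  k=0: a=13, p=13, q=1
  k=1: a=1, p=14, q=1
  k=2: a=1, p=27, q=2
  k=3: a=1, p=41, q=3
  k=4: a=2, p=109, q=8

109/8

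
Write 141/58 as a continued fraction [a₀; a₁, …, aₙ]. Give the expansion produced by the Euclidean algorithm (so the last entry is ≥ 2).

[2; 2, 3, 8]

141 = 2*58 + 25
58 = 2*25 + 8
25 = 3*8 + 1
8 = 8*1 + 0  (stop)
So 141/58 = [2; 2, 3, 8].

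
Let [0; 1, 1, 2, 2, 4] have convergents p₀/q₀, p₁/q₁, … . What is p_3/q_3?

3/5

Using pₖ = aₖpₖ₋₁ + pₖ₋₂, qₖ = aₖqₖ₋₁ + qₖ₋₂ (with p₋₁=1, p₋₂=0, q₋₁=0, q₋₂=1):
  k=0: a=0, p=0, q=1
  k=1: a=1, p=1, q=1
  k=2: a=1, p=1, q=2
  k=3: a=2, p=3, q=5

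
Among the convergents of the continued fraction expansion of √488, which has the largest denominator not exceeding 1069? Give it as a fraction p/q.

10714/485

√488 = [22; 11, 44, …] (period length 2).
Convergents:
  p_0/q_0 = 22/1
  p_1/q_1 = 243/11
  p_2/q_2 = 10714/485
  p_3/q_3 = 118097/5346
q_2 = 485 ≤ 1069 < 5346 = q_3, so the answer is 10714/485.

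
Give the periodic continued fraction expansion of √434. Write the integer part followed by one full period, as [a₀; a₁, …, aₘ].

a₀ = ⌊√434⌋ = 20.
With m₀=0, d₀=1 and mₖ₊₁ = dₖaₖ − mₖ, dₖ₊₁ = (n − mₖ₊₁²)/dₖ, aₖ₊₁ = ⌊(a₀+mₖ₊₁)/dₖ₊₁⌋:
  k=1: m=20, d=34, a=1
  k=2: m=14, d=7, a=4
  k=3: m=14, d=34, a=1
  k=4: m=20, d=1, a=40
d=1 and a=2a₀=40 at k=4, so the next step gives (m, d) = (20, 34) again — its k=1 value — and the period has length 4.

[20; 1, 4, 1, 40]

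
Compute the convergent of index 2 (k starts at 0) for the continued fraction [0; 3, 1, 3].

1/4

Using pₖ = aₖpₖ₋₁ + pₖ₋₂, qₖ = aₖqₖ₋₁ + qₖ₋₂ (with p₋₁=1, p₋₂=0, q₋₁=0, q₋₂=1):
  k=0: a=0, p=0, q=1
  k=1: a=3, p=1, q=3
  k=2: a=1, p=1, q=4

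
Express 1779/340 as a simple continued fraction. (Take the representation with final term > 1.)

1779 = 5×340 + 79
340 = 4×79 + 24
79 = 3×24 + 7
24 = 3×7 + 3
7 = 2×3 + 1
3 = 3×1 + 0  (stop)
So 1779/340 = [5; 4, 3, 3, 2, 3].

[5; 4, 3, 3, 2, 3]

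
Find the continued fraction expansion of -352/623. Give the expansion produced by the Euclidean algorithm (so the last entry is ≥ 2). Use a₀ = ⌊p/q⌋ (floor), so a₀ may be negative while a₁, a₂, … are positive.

[-1; 2, 3, 2, 1, 8, 3]

-352 = -1×623 + 271
623 = 2×271 + 81
271 = 3×81 + 28
81 = 2×28 + 25
28 = 1×25 + 3
25 = 8×3 + 1
3 = 3×1 + 0  (stop)
So -352/623 = [-1; 2, 3, 2, 1, 8, 3].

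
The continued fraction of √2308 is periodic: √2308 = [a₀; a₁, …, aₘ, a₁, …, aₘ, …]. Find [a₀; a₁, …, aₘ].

a₀ = ⌊√2308⌋ = 48.

[48; 24, 96]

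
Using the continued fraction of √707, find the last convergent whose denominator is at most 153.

√707 = [26; 1, 1, 2, 3, 2, 1, 1, 52, …] (period length 8).
Convergents:
  p_0/q_0 = 26/1
  p_1/q_1 = 27/1
  p_2/q_2 = 53/2
  p_3/q_3 = 133/5
  p_4/q_4 = 452/17
  p_5/q_5 = 1037/39
  p_6/q_6 = 1489/56
  p_7/q_7 = 2526/95
  p_8/q_8 = 132841/4996
q_7 = 95 ≤ 153 < 4996 = q_8, so the answer is 2526/95.

2526/95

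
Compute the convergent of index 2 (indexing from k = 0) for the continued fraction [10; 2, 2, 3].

52/5

Using pₖ = aₖpₖ₋₁ + pₖ₋₂, qₖ = aₖqₖ₋₁ + qₖ₋₂ (with p₋₁=1, p₋₂=0, q₋₁=0, q₋₂=1):
  k=0: a=10, p=10, q=1
  k=1: a=2, p=21, q=2
  k=2: a=2, p=52, q=5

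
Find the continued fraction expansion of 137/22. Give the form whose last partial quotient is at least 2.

137 = 6·22 + 5
22 = 4·5 + 2
5 = 2·2 + 1
2 = 2·1 + 0  (stop)
So 137/22 = [6; 4, 2, 2].

[6; 4, 2, 2]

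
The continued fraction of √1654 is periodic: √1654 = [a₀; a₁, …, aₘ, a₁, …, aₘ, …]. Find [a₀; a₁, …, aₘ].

a₀ = ⌊√1654⌋ = 40.

[40; 1, 2, 40, 2, 1, 80]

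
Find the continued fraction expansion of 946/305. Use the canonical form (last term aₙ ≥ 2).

946 = 3×305 + 31
305 = 9×31 + 26
31 = 1×26 + 5
26 = 5×5 + 1
5 = 5×1 + 0  (stop)
So 946/305 = [3; 9, 1, 5, 5].

[3; 9, 1, 5, 5]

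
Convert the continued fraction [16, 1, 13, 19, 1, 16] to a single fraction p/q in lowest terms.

Fold from the inside: start with 16/1.
  1 + 1/16 = 17/16
  19 + 16/17 = 339/17
  13 + 17/339 = 4424/339
  1 + 339/4424 = 4763/4424
  16 + 4424/4763 = 80632/4763

80632/4763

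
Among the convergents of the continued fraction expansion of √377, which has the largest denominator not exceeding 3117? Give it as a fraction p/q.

45221/2329

√377 = [19; 2, 2, 2, 38, …] (period length 4).
Convergents:
  p_0/q_0 = 19/1
  p_1/q_1 = 39/2
  p_2/q_2 = 97/5
  p_3/q_3 = 233/12
  p_4/q_4 = 8951/461
  p_5/q_5 = 18135/934
  p_6/q_6 = 45221/2329
  p_7/q_7 = 108577/5592
q_6 = 2329 ≤ 3117 < 5592 = q_7, so the answer is 45221/2329.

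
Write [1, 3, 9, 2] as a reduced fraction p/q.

Using pₖ = aₖpₖ₋₁ + pₖ₋₂ and qₖ = aₖqₖ₋₁ + qₖ₋₂:
  k=0: a=1, p=1, q=1
  k=1: a=3, p=4, q=3
  k=2: a=9, p=37, q=28
  k=3: a=2, p=78, q=59

78/59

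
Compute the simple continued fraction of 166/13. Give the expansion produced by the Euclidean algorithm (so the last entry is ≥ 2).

166 = 12*13 + 10
13 = 1*10 + 3
10 = 3*3 + 1
3 = 3*1 + 0  (stop)
So 166/13 = [12; 1, 3, 3].

[12; 1, 3, 3]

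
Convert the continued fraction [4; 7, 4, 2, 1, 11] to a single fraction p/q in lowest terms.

4548/1099

Fold from the inside: start with 11/1.
  1 + 1/11 = 12/11
  2 + 11/12 = 35/12
  4 + 12/35 = 152/35
  7 + 35/152 = 1099/152
  4 + 152/1099 = 4548/1099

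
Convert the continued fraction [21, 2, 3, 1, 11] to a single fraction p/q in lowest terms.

Fold from the inside: start with 11/1.
  1 + 1/11 = 12/11
  3 + 11/12 = 47/12
  2 + 12/47 = 106/47
  21 + 47/106 = 2273/106

2273/106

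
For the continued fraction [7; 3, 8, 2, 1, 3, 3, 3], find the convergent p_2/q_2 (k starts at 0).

Using pₖ = aₖpₖ₋₁ + pₖ₋₂, qₖ = aₖqₖ₋₁ + qₖ₋₂ (with p₋₁=1, p₋₂=0, q₋₁=0, q₋₂=1):
  k=0: a=7, p=7, q=1
  k=1: a=3, p=22, q=3
  k=2: a=8, p=183, q=25

183/25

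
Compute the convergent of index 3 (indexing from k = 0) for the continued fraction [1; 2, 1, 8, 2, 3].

Using pₖ = aₖpₖ₋₁ + pₖ₋₂, qₖ = aₖqₖ₋₁ + qₖ₋₂ (with p₋₁=1, p₋₂=0, q₋₁=0, q₋₂=1):
  k=0: a=1, p=1, q=1
  k=1: a=2, p=3, q=2
  k=2: a=1, p=4, q=3
  k=3: a=8, p=35, q=26

35/26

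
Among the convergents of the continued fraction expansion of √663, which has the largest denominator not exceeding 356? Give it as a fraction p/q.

5330/207

√663 = [25; 1, 2, 1, 50, …] (period length 4).
Convergents:
  p_0/q_0 = 25/1
  p_1/q_1 = 26/1
  p_2/q_2 = 77/3
  p_3/q_3 = 103/4
  p_4/q_4 = 5227/203
  p_5/q_5 = 5330/207
  p_6/q_6 = 15887/617
q_5 = 207 ≤ 356 < 617 = q_6, so the answer is 5330/207.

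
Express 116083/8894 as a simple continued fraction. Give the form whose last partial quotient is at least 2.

[13; 19, 3, 2, 2, 2, 3, 3]

116083 = 13×8894 + 461
8894 = 19×461 + 135
461 = 3×135 + 56
135 = 2×56 + 23
56 = 2×23 + 10
23 = 2×10 + 3
10 = 3×3 + 1
3 = 3×1 + 0  (stop)
So 116083/8894 = [13; 19, 3, 2, 2, 2, 3, 3].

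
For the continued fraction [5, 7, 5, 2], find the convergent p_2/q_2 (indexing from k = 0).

Using pₖ = aₖpₖ₋₁ + pₖ₋₂, qₖ = aₖqₖ₋₁ + qₖ₋₂ (with p₋₁=1, p₋₂=0, q₋₁=0, q₋₂=1):
  k=0: a=5, p=5, q=1
  k=1: a=7, p=36, q=7
  k=2: a=5, p=185, q=36

185/36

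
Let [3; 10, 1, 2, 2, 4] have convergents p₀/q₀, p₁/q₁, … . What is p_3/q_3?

Using pₖ = aₖpₖ₋₁ + pₖ₋₂, qₖ = aₖqₖ₋₁ + qₖ₋₂ (with p₋₁=1, p₋₂=0, q₋₁=0, q₋₂=1):
  k=0: a=3, p=3, q=1
  k=1: a=10, p=31, q=10
  k=2: a=1, p=34, q=11
  k=3: a=2, p=99, q=32

99/32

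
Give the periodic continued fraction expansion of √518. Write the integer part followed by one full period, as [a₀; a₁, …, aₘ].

[22; 1, 3, 6, 3, 1, 44]

a₀ = ⌊√518⌋ = 22.
With m₀=0, d₀=1 and mₖ₊₁ = dₖaₖ − mₖ, dₖ₊₁ = (n − mₖ₊₁²)/dₖ, aₖ₊₁ = ⌊(a₀+mₖ₊₁)/dₖ₊₁⌋:
  k=1: m=22, d=34, a=1
  k=2: m=12, d=11, a=3
  k=3: m=21, d=7, a=6
  k=4: m=21, d=11, a=3
  k=5: m=12, d=34, a=1
  k=6: m=22, d=1, a=44
d=1 and a=2a₀=44 at k=6, so the next step gives (m, d) = (22, 34) again — its k=1 value — and the period has length 6.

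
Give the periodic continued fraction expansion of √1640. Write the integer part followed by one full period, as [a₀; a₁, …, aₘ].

a₀ = ⌊√1640⌋ = 40.

[40; 2, 80]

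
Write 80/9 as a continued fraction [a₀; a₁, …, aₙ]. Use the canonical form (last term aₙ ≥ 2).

80 = 8×9 + 8
9 = 1×8 + 1
8 = 8×1 + 0  (stop)
So 80/9 = [8; 1, 8].

[8; 1, 8]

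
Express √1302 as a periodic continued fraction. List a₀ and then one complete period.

a₀ = ⌊√1302⌋ = 36.
With m₀=0, d₀=1 and mₖ₊₁ = dₖaₖ − mₖ, dₖ₊₁ = (n − mₖ₊₁²)/dₖ, aₖ₊₁ = ⌊(a₀+mₖ₊₁)/dₖ₊₁⌋:
  k=1: m=36, d=6, a=12
  k=2: m=36, d=1, a=72
d=1 and a=2a₀=72 at k=2, so the next step gives (m, d) = (36, 6) again — its k=1 value — and the period has length 2.

[36; 12, 72]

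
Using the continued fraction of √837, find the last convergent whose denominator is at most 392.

√837 = [28; 1, 13, 2, 13, 1, 56, …] (period length 6).
Convergents:
  p_0/q_0 = 28/1
  p_1/q_1 = 29/1
  p_2/q_2 = 405/14
  p_3/q_3 = 839/29
  p_4/q_4 = 11312/391
  p_5/q_5 = 12151/420
q_4 = 391 ≤ 392 < 420 = q_5, so the answer is 11312/391.

11312/391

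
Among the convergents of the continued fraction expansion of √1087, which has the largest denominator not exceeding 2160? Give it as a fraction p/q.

√1087 = [32; 1, 31, 1, 64, …] (period length 4).
Convergents:
  p_0/q_0 = 32/1
  p_1/q_1 = 33/1
  p_2/q_2 = 1055/32
  p_3/q_3 = 1088/33
  p_4/q_4 = 70687/2144
  p_5/q_5 = 71775/2177
q_4 = 2144 ≤ 2160 < 2177 = q_5, so the answer is 70687/2144.

70687/2144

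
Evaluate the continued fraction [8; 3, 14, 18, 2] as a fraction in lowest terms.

Using pₖ = aₖpₖ₋₁ + pₖ₋₂ and qₖ = aₖqₖ₋₁ + qₖ₋₂:
  k=0: a=8, p=8, q=1
  k=1: a=3, p=25, q=3
  k=2: a=14, p=358, q=43
  k=3: a=18, p=6469, q=777
  k=4: a=2, p=13296, q=1597

13296/1597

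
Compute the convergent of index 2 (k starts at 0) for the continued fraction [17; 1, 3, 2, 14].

71/4

Using pₖ = aₖpₖ₋₁ + pₖ₋₂, qₖ = aₖqₖ₋₁ + qₖ₋₂ (with p₋₁=1, p₋₂=0, q₋₁=0, q₋₂=1):
  k=0: a=17, p=17, q=1
  k=1: a=1, p=18, q=1
  k=2: a=3, p=71, q=4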